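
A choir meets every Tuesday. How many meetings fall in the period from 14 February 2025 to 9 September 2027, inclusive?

134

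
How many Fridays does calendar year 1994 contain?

52

January 1, 1994 is a Saturday.
The range spans 365 days (inclusive of both endpoints).
365 = 7 × 52 + 1, so there are 52 full weeks plus 1 extra day.
Each full week contributes one Friday: 52 so far.
The 1 extra day is Sat — none qualify.
Total: 52 + 0 = 52.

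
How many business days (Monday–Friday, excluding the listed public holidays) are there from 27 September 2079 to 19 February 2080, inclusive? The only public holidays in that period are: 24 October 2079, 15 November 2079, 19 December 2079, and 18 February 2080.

101

27 September 2079 is a Wednesday.
From 27 September 2079 to 19 February 2080 is 146 days inclusive.
146 = 7 × 20 + 6, so there are 20 full weeks plus 6 extra days.
Each full week contributes 5 weekdays (Mon–Fri): 20 × 5 = 100.
The 6 extra days are Wed, Thu, Fri, Sat, Sun, Mon — 4 of them qualify.
Total: 100 + 4 = 104.
Holidays: 24 October 2079 (Tue); 15 November 2079 (Wed); 19 December 2079 (Tue); 18 February 2080 (Sun).
3 of the 4 holidays fall on weekdays; the rest are weekends and were already excluded.
Business days: 104 − 3 = 101.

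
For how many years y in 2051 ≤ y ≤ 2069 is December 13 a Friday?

3

Day of week of December 13 in each year:
2051: Wed, 2052: Fri ✓, 2053: Sat, 2054: Sun, 2055: Mon, 2056: Wed, 2057: Thu, 2058: Fri ✓, 2059: Sat, 2060: Mon, 2061: Tue, 2062: Wed, 2063: Thu, 2064: Sat, 2065: Sun, 2066: Mon, 2067: Tue, 2068: Thu, 2069: Fri ✓
Fridays: 2052, 2058, 2069.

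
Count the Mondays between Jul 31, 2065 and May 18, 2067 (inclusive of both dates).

94

Jul 31, 2065 is a Friday.
The range spans 657 days (inclusive of both endpoints).
657 = 7 × 93 + 6, so there are 93 full weeks plus 6 extra days.
Each full week contributes one Monday: 93 so far.
The 6 extra days are Fri, Sat, Sun, Mon, Tue, Wed — 1 of them qualifies.
Total: 93 + 1 = 94.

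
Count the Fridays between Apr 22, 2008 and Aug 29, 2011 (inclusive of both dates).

175

Apr 22, 2008 is a Tuesday.
That's 1225 days from start to end, counting both.
1225 = 7 × 175, so the span is exactly 175 full weeks.
Each full week contributes one Friday: 175 so far.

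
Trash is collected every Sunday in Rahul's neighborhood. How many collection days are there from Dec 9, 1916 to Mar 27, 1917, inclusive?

Dec 9, 1916 is a Saturday.
That's 109 days from start to end, counting both.
109 = 7 × 15 + 4, so there are 15 full weeks plus 4 extra days.
Each full week contributes one Sunday: 15 so far.
The 4 extra days are Saturday, Sunday, Monday, Tuesday — 1 of them qualifies.
Total: 15 + 1 = 16.

16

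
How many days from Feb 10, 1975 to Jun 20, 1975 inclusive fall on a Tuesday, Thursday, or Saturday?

Feb 10, 1975 is a Monday.
From Feb 10, 1975 to Jun 20, 1975 is 131 days inclusive.
131 = 7 × 18 + 5, so there are 18 full weeks plus 5 extra days.
Each full week contributes 3 days from the set (Tue, Thu, Sat): 18 × 3 = 54.
The 5 extra days are Monday, Tuesday, Wednesday, Thursday, Friday — 2 of them qualify.
Total: 54 + 2 = 56.

56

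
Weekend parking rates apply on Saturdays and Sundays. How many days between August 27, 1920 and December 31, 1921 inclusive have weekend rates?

August 27, 1920 is a Friday.
From August 27, 1920 to December 31, 1921 is 492 days inclusive.
492 = 7 × 70 + 2, so there are 70 full weeks plus 2 extra days.
Each full week contributes 2 weekend days (Sat, Sun): 70 × 2 = 140.
The 2 extra days are Friday, Saturday — 1 of them qualifies.
Total: 140 + 1 = 141.

141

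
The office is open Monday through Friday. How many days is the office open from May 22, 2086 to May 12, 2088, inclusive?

516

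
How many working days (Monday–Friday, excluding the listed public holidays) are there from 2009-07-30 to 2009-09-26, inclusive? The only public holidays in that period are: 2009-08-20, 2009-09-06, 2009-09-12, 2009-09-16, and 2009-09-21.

39

2009-07-30 is a Thursday.
That's 59 days from start to end, counting both.
59 = 7 × 8 + 3, so there are 8 full weeks plus 3 extra days.
Each full week contributes 5 weekdays (Mon–Fri): 8 × 5 = 40.
The 3 extra days are Thursday, Friday, Saturday — 2 of them qualify.
Total: 40 + 2 = 42.
Holidays: 2009-08-20 (Thu); 2009-09-06 (Sun); 2009-09-12 (Sat); 2009-09-16 (Wed); 2009-09-21 (Mon).
3 of the 5 holidays fall on weekdays; the rest are weekends and were already excluded.
Business days: 42 − 3 = 39.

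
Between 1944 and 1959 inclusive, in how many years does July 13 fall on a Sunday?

Day of week of July 13 in each year:
1944: Thu, 1945: Fri, 1946: Sat, 1947: Sun ✓, 1948: Tue, 1949: Wed, 1950: Thu, 1951: Fri, 1952: Sun ✓, 1953: Mon, 1954: Tue, 1955: Wed, 1956: Fri, 1957: Sat, 1958: Sun ✓, 1959: Mon
Sundays: 1947, 1952, 1958.

3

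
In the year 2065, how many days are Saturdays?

52

Jan 1, 2065 is a Thursday.
The range spans 365 days (inclusive of both endpoints).
365 = 7 × 52 + 1, so there are 52 full weeks plus 1 extra day.
Each full week contributes one Saturday: 52 so far.
The 1 extra day is Thursday — none qualify.
Total: 52 + 0 = 52.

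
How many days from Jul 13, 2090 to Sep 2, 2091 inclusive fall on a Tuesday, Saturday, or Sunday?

Jul 13, 2090 is a Thursday.
The range spans 417 days (inclusive of both endpoints).
417 = 7 × 59 + 4, so there are 59 full weeks plus 4 extra days.
Each full week contributes 3 days from the set (Tue, Sat, Sun): 59 × 3 = 177.
The 4 extra days are Thursday, Friday, Saturday, Sunday — 2 of them qualify.
Total: 177 + 2 = 179.

179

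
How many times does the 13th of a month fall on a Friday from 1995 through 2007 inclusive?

Friday-the-13ths by year:
1995: Jan, Oct
1996: Sep, Dec
1997: Jun
1998: Feb, Mar, Nov
1999: Aug
2000: Oct
2001: Apr, Jul
2002: Sep, Dec
2003: Jun
2004: Feb, Aug
2005: May
2006: Jan, Oct
2007: Apr, Jul

22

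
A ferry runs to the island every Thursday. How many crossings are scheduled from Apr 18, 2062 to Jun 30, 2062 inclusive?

Apr 18, 2062 is a Tuesday.
That's 74 days from start to end, counting both.
74 = 7 × 10 + 4, so there are 10 full weeks plus 4 extra days.
Each full week contributes one Thursday: 10 so far.
The 4 extra days are Tuesday, Wednesday, Thursday, Friday — 1 of them qualifies.
Total: 10 + 1 = 11.

11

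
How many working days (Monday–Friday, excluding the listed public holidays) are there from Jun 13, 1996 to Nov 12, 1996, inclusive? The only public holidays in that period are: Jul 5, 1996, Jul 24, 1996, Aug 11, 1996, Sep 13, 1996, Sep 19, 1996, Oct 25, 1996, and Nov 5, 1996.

Jun 13, 1996 is a Thursday.
The range spans 153 days (inclusive of both endpoints).
153 = 7 × 21 + 6, so there are 21 full weeks plus 6 extra days.
Each full week contributes 5 weekdays (Mon–Fri): 21 × 5 = 105.
The 6 extra days are Thu, Fri, Sat, Sun, Mon, Tue — 4 of them qualify.
Total: 105 + 4 = 109.
Holidays: Jul 5, 1996 (Fri); Jul 24, 1996 (Wed); Aug 11, 1996 (Sun); Sep 13, 1996 (Fri); Sep 19, 1996 (Thu); Oct 25, 1996 (Fri); Nov 5, 1996 (Tue).
6 of the 7 holidays fall on weekdays; the rest are weekends and were already excluded.
Business days: 109 − 6 = 103.

103 working days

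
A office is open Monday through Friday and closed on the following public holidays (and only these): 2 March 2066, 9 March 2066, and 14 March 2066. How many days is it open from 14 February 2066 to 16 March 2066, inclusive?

14 February 2066 is a Sunday.
That's 31 days from start to end, counting both.
31 = 7 × 4 + 3, so there are 4 full weeks plus 3 extra days.
Each full week contributes 5 weekdays (Mon–Fri): 4 × 5 = 20.
The 3 extra days are Sun, Mon, Tue — 2 of them qualify.
Total: 20 + 2 = 22.
Holidays: 2 March 2066 (Tue); 9 March 2066 (Tue); 14 March 2066 (Sun).
2 of the 3 holidays fall on weekdays; the rest are weekends and were already excluded.
Business days: 22 − 2 = 20.

20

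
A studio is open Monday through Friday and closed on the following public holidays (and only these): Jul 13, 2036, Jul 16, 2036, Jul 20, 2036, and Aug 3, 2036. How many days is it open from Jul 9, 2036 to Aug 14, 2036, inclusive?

26

Jul 9, 2036 is a Wednesday.
That's 37 days from start to end, counting both.
37 = 7 × 5 + 2, so there are 5 full weeks plus 2 extra days.
Each full week contributes 5 weekdays (Mon–Fri): 5 × 5 = 25.
The 2 extra days are Wednesday, Thursday — 2 of them qualify.
Total: 25 + 2 = 27.
Holidays: Jul 13, 2036 (Sun); Jul 16, 2036 (Wed); Jul 20, 2036 (Sun); Aug 3, 2036 (Sun).
1 of the 4 holidays fall on weekdays; the rest are weekends and were already excluded.
Business days: 27 − 1 = 26.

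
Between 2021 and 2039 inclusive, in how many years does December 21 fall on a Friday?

Day of week of December 21 in each year:
2021: Tue, 2022: Wed, 2023: Thu, 2024: Sat, 2025: Sun, 2026: Mon, 2027: Tue, 2028: Thu, 2029: Fri ✓, 2030: Sat, 2031: Sun, 2032: Tue, 2033: Wed, 2034: Thu, 2035: Fri ✓, 2036: Sun, 2037: Mon, 2038: Tue, 2039: Wed
Fridays: 2029, 2035.

2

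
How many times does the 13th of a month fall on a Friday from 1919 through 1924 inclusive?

9

Friday-the-13ths by year:
1919: Jun
1920: Feb, Aug
1921: May
1922: Jan, Oct
1923: Apr, Jul
1924: Jun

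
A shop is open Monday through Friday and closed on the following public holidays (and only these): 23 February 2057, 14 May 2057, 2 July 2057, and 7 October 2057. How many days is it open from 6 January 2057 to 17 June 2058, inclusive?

6 January 2057 is a Saturday.
That's 528 days from start to end, counting both.
528 = 7 × 75 + 3, so there are 75 full weeks plus 3 extra days.
Each full week contributes 5 weekdays (Mon–Fri): 75 × 5 = 375.
The 3 extra days are Sat, Sun, Mon — 1 of them qualifies.
Total: 375 + 1 = 376.
Holidays: 23 February 2057 (Fri); 14 May 2057 (Mon); 2 July 2057 (Mon); 7 October 2057 (Sun).
3 of the 4 holidays fall on weekdays; the rest are weekends and were already excluded.
Business days: 376 − 3 = 373.

373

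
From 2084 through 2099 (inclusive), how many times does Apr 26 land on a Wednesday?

2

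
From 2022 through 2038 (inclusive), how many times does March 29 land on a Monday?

3

Day of week of March 29 in each year:
2022: Tue, 2023: Wed, 2024: Fri, 2025: Sat, 2026: Sun, 2027: Mon ✓, 2028: Wed, 2029: Thu, 2030: Fri, 2031: Sat, 2032: Mon ✓, 2033: Tue, 2034: Wed, 2035: Thu, 2036: Sat, 2037: Sun, 2038: Mon ✓
Mondays: 2027, 2032, 2038.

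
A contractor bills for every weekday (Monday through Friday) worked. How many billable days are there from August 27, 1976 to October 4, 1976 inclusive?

27

August 27, 1976 is a Friday.
The range spans 39 days (inclusive of both endpoints).
39 = 7 × 5 + 4, so there are 5 full weeks plus 4 extra days.
Each full week contributes 5 weekdays (Mon–Fri): 5 × 5 = 25.
The 4 extra days are Fri, Sat, Sun, Mon — 2 of them qualify.
Total: 25 + 2 = 27.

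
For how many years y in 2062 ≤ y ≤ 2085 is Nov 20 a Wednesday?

3

Day of week of November 20 in each year:
2062: Mon, 2063: Tue, 2064: Thu, 2065: Fri, 2066: Sat, 2067: Sun, 2068: Tue, 2069: Wed ✓, 2070: Thu, 2071: Fri, 2072: Sun, 2073: Mon, 2074: Tue, 2075: Wed ✓, 2076: Fri, 2077: Sat, 2078: Sun, 2079: Mon, 2080: Wed ✓, 2081: Thu, 2082: Fri, 2083: Sat, 2084: Mon, 2085: Tue
Wednesdays: 2069, 2075, 2080.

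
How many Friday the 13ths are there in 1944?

1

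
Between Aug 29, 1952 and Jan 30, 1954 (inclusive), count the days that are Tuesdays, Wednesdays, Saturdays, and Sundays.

297

Aug 29, 1952 is a Friday.
The range spans 520 days (inclusive of both endpoints).
520 = 7 × 74 + 2, so there are 74 full weeks plus 2 extra days.
Each full week contributes 4 days from the set (Tue, Wed, Sat, Sun): 74 × 4 = 296.
The 2 extra days are Friday, Saturday — 1 of them qualifies.
Total: 296 + 1 = 297.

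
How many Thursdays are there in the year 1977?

1 January 1977 is a Saturday.
That's 365 days from start to end, counting both.
365 = 7 × 52 + 1, so there are 52 full weeks plus 1 extra day.
Each full week contributes one Thursday: 52 so far.
The 1 extra day is Sat — none qualify.
Total: 52 + 0 = 52.

52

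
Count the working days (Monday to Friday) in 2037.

2037-01-01 is a Thursday.
From 2037-01-01 to 2037-12-31 is 365 days inclusive.
365 = 7 × 52 + 1, so there are 52 full weeks plus 1 extra day.
Each full week contributes 5 weekdays (Mon–Fri): 52 × 5 = 260.
The 1 extra day is Thu — 1 of them qualifies.
Total: 260 + 1 = 261.

261 weekdays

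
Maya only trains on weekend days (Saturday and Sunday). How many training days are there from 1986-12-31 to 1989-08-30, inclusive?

1986-12-31 is a Wednesday.
The range spans 974 days (inclusive of both endpoints).
974 = 7 × 139 + 1, so there are 139 full weeks plus 1 extra day.
Each full week contributes 2 weekend days (Sat, Sun): 139 × 2 = 278.
The 1 extra day is Wednesday — none qualify.
Total: 278 + 0 = 278.

278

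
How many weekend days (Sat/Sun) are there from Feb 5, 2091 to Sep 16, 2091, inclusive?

Feb 5, 2091 is a Monday.
That's 224 days from start to end, counting both.
224 = 7 × 32, so the span is exactly 32 full weeks.
Each full week contributes 2 weekend days (Sat, Sun): 32 × 2 = 64.

64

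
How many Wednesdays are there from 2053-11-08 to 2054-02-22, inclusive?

2053-11-08 is a Saturday.
That's 107 days from start to end, counting both.
107 = 7 × 15 + 2, so there are 15 full weeks plus 2 extra days.
Each full week contributes one Wednesday: 15 so far.
The 2 extra days are Sat, Sun — none qualify.
Total: 15 + 0 = 15.

15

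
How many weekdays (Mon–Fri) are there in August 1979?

August 1, 1979 is a Wednesday.
From August 1, 1979 to August 31, 1979 is 31 days inclusive.
31 = 7 × 4 + 3, so there are 4 full weeks plus 3 extra days.
Each full week contributes 5 weekdays (Mon–Fri): 4 × 5 = 20.
The 3 extra days are Wednesday, Thursday, Friday — 3 of them qualify.
Total: 20 + 3 = 23.

23 weekdays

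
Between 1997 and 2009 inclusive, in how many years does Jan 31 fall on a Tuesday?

Day of week of January 31 in each year:
1997: Fri, 1998: Sat, 1999: Sun, 2000: Mon, 2001: Wed, 2002: Thu, 2003: Fri, 2004: Sat, 2005: Mon, 2006: Tue ✓, 2007: Wed, 2008: Thu, 2009: Sat
Tuesdays: 2006.

1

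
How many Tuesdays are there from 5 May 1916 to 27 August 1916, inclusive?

16 Tuesdays

5 May 1916 is a Friday.
That's 115 days from start to end, counting both.
115 = 7 × 16 + 3, so there are 16 full weeks plus 3 extra days.
Each full week contributes one Tuesday: 16 so far.
The 3 extra days are Fri, Sat, Sun — none qualify.
Total: 16 + 0 = 16.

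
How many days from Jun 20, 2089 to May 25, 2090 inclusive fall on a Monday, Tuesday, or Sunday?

Jun 20, 2089 is a Monday.
From Jun 20, 2089 to May 25, 2090 is 340 days inclusive.
340 = 7 × 48 + 4, so there are 48 full weeks plus 4 extra days.
Each full week contributes 3 days from the set (Mon, Tue, Sun): 48 × 3 = 144.
The 4 extra days are Mon, Tue, Wed, Thu — 2 of them qualify.
Total: 144 + 2 = 146.

146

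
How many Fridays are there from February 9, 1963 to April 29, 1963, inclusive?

11 Fridays

February 9, 1963 is a Saturday.
From February 9, 1963 to April 29, 1963 is 80 days inclusive.
80 = 7 × 11 + 3, so there are 11 full weeks plus 3 extra days.
Each full week contributes one Friday: 11 so far.
The 3 extra days are Saturday, Sunday, Monday — none qualify.
Total: 11 + 0 = 11.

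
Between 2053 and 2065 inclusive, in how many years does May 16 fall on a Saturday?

2

Day of week of May 16 in each year:
2053: Fri, 2054: Sat ✓, 2055: Sun, 2056: Tue, 2057: Wed, 2058: Thu, 2059: Fri, 2060: Sun, 2061: Mon, 2062: Tue, 2063: Wed, 2064: Fri, 2065: Sat ✓
Saturdays: 2054, 2065.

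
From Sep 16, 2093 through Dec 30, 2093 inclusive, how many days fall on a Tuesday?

15 Tuesdays

Sep 16, 2093 is a Wednesday.
The range spans 106 days (inclusive of both endpoints).
106 = 7 × 15 + 1, so there are 15 full weeks plus 1 extra day.
Each full week contributes one Tuesday: 15 so far.
The 1 extra day is Wednesday — none qualify.
Total: 15 + 0 = 15.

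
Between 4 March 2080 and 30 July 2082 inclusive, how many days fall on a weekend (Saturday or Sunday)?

250

4 March 2080 is a Monday.
From 4 March 2080 to 30 July 2082 is 879 days inclusive.
879 = 7 × 125 + 4, so there are 125 full weeks plus 4 extra days.
Each full week contributes 2 weekend days (Sat, Sun): 125 × 2 = 250.
The 4 extra days are Monday, Tuesday, Wednesday, Thursday — none qualify.
Total: 250 + 0 = 250.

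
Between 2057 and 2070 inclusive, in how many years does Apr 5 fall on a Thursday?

Day of week of April 5 in each year:
2057: Thu ✓, 2058: Fri, 2059: Sat, 2060: Mon, 2061: Tue, 2062: Wed, 2063: Thu ✓, 2064: Sat, 2065: Sun, 2066: Mon, 2067: Tue, 2068: Thu ✓, 2069: Fri, 2070: Sat
Thursdays: 2057, 2063, 2068.

3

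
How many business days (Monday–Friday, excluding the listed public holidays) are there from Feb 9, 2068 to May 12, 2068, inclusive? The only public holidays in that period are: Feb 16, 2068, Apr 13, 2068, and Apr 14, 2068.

65

Feb 9, 2068 is a Thursday.
The range spans 94 days (inclusive of both endpoints).
94 = 7 × 13 + 3, so there are 13 full weeks plus 3 extra days.
Each full week contributes 5 weekdays (Mon–Fri): 13 × 5 = 65.
The 3 extra days are Thu, Fri, Sat — 2 of them qualify.
Total: 65 + 2 = 67.
Holidays: Feb 16, 2068 (Thu); Apr 13, 2068 (Fri); Apr 14, 2068 (Sat).
2 of the 3 holidays fall on weekdays; the rest are weekends and were already excluded.
Business days: 67 − 2 = 65.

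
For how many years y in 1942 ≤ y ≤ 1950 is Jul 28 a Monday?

Day of week of July 28 in each year:
1942: Tue, 1943: Wed, 1944: Fri, 1945: Sat, 1946: Sun, 1947: Mon ✓, 1948: Wed, 1949: Thu, 1950: Fri
Mondays: 1947.

1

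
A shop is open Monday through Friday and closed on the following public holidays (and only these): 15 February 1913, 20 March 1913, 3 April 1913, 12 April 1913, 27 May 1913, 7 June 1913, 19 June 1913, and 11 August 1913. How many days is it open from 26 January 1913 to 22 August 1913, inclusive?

26 January 1913 is a Sunday.
That's 209 days from start to end, counting both.
209 = 7 × 29 + 6, so there are 29 full weeks plus 6 extra days.
Each full week contributes 5 weekdays (Mon–Fri): 29 × 5 = 145.
The 6 extra days are Sun, Mon, Tue, Wed, Thu, Fri — 5 of them qualify.
Total: 145 + 5 = 150.
Holidays: 15 February 1913 (Sat); 20 March 1913 (Thu); 3 April 1913 (Thu); 12 April 1913 (Sat); 27 May 1913 (Tue); 7 June 1913 (Sat); 19 June 1913 (Thu); 11 August 1913 (Mon).
5 of the 8 holidays fall on weekdays; the rest are weekends and were already excluded.
Business days: 150 − 5 = 145.

145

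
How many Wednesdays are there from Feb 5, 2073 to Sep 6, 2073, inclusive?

31

Feb 5, 2073 is a Sunday.
From Feb 5, 2073 to Sep 6, 2073 is 214 days inclusive.
214 = 7 × 30 + 4, so there are 30 full weeks plus 4 extra days.
Each full week contributes one Wednesday: 30 so far.
The 4 extra days are Sunday, Monday, Tuesday, Wednesday — 1 of them qualifies.
Total: 30 + 1 = 31.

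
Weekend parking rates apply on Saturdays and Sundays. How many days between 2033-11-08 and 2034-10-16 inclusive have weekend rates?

2033-11-08 is a Tuesday.
From 2033-11-08 to 2034-10-16 is 343 days inclusive.
343 = 7 × 49, so the span is exactly 49 full weeks.
Each full week contributes 2 weekend days (Sat, Sun): 49 × 2 = 98.

98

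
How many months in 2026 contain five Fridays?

A month has five Fridays exactly when Friday falls within its first (length − 28) days.
Jan: 31 days, starts Thu → 5 of Thu, Fri, Sat ✓
Feb: 28 days, starts Sun → 5 of (none)
Mar: 31 days, starts Sun → 5 of Sun, Mon, Tue
Apr: 30 days, starts Wed → 5 of Wed, Thu
May: 31 days, starts Fri → 5 of Fri, Sat, Sun ✓
Jun: 30 days, starts Mon → 5 of Mon, Tue
Jul: 31 days, starts Wed → 5 of Wed, Thu, Fri ✓
Aug: 31 days, starts Sat → 5 of Sat, Sun, Mon
Sep: 30 days, starts Tue → 5 of Tue, Wed
Oct: 31 days, starts Thu → 5 of Thu, Fri, Sat ✓
Nov: 30 days, starts Sun → 5 of Sun, Mon
Dec: 31 days, starts Tue → 5 of Tue, Wed, Thu
Months with five Fridays: Jan, May, Jul, Oct.

4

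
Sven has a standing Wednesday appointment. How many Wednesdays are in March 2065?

Mar 1, 2065 is a Sunday.
From Mar 1, 2065 to Mar 31, 2065 is 31 days inclusive.
31 = 7 × 4 + 3, so there are 4 full weeks plus 3 extra days.
Each full week contributes one Wednesday: 4 so far.
The 3 extra days are Sunday, Monday, Tuesday — none qualify.
Total: 4 + 0 = 4.

4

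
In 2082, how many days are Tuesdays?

2082-01-01 is a Thursday.
From 2082-01-01 to 2082-12-31 is 365 days inclusive.
365 = 7 × 52 + 1, so there are 52 full weeks plus 1 extra day.
Each full week contributes one Tuesday: 52 so far.
The 1 extra day is Thursday — none qualify.
Total: 52 + 0 = 52.

52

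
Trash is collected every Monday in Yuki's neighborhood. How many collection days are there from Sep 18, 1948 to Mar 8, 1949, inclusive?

25 Mondays

Sep 18, 1948 is a Saturday.
That's 172 days from start to end, counting both.
172 = 7 × 24 + 4, so there are 24 full weeks plus 4 extra days.
Each full week contributes one Monday: 24 so far.
The 4 extra days are Saturday, Sunday, Monday, Tuesday — 1 of them qualifies.
Total: 24 + 1 = 25.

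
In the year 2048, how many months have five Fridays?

4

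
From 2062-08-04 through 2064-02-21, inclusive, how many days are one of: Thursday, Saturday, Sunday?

2062-08-04 is a Friday.
From 2062-08-04 to 2064-02-21 is 567 days inclusive.
567 = 7 × 81, so the span is exactly 81 full weeks.
Each full week contributes 3 days from the set (Thu, Sat, Sun): 81 × 3 = 243.
Total: 243.

243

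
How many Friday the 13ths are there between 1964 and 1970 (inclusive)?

12

Friday-the-13ths by year:
1964: Mar, Nov
1965: Aug
1966: May
1967: Jan, Oct
1968: Sep, Dec
1969: Jun
1970: Feb, Mar, Nov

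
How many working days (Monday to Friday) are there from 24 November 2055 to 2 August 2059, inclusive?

963

24 November 2055 is a Wednesday.
That's 1348 days from start to end, counting both.
1348 = 7 × 192 + 4, so there are 192 full weeks plus 4 extra days.
Each full week contributes 5 weekdays (Mon–Fri): 192 × 5 = 960.
The 4 extra days are Wednesday, Thursday, Friday, Saturday — 3 of them qualify.
Total: 960 + 3 = 963.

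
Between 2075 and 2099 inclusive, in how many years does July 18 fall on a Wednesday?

Day of week of July 18 in each year:
2075: Thu, 2076: Sat, 2077: Sun, 2078: Mon, 2079: Tue, 2080: Thu, 2081: Fri, 2082: Sat, 2083: Sun, 2084: Tue, 2085: Wed ✓, 2086: Thu, 2087: Fri, 2088: Sun, 2089: Mon, 2090: Tue, 2091: Wed ✓, 2092: Fri, 2093: Sat, 2094: Sun, 2095: Mon, 2096: Wed ✓, 2097: Thu, 2098: Fri, 2099: Sat
Wednesdays: 2085, 2091, 2096.

3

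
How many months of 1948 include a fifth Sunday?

4

A month has five Sundays exactly when Sunday falls within its first (length − 28) days.
Jan: 31 days, starts Thu → 5 of Thu, Fri, Sat
Feb: 29 days, starts Sun → 5 of Sun ✓
Mar: 31 days, starts Mon → 5 of Mon, Tue, Wed
Apr: 30 days, starts Thu → 5 of Thu, Fri
May: 31 days, starts Sat → 5 of Sat, Sun, Mon ✓
Jun: 30 days, starts Tue → 5 of Tue, Wed
Jul: 31 days, starts Thu → 5 of Thu, Fri, Sat
Aug: 31 days, starts Sun → 5 of Sun, Mon, Tue ✓
Sep: 30 days, starts Wed → 5 of Wed, Thu
Oct: 31 days, starts Fri → 5 of Fri, Sat, Sun ✓
Nov: 30 days, starts Mon → 5 of Mon, Tue
Dec: 31 days, starts Wed → 5 of Wed, Thu, Fri
Months with five Sundays: Feb, May, Aug, Oct.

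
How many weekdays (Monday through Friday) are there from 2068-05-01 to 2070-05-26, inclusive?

540

2068-05-01 is a Tuesday.
That's 756 days from start to end, counting both.
756 = 7 × 108, so the span is exactly 108 full weeks.
Each full week contributes 5 weekdays (Mon–Fri): 108 × 5 = 540.
Total: 540.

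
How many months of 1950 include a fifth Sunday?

5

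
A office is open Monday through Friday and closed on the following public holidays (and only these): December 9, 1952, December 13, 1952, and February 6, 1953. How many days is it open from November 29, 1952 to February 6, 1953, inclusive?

48 business days

November 29, 1952 is a Saturday.
From November 29, 1952 to February 6, 1953 is 70 days inclusive.
70 = 7 × 10, so the span is exactly 10 full weeks.
Each full week contributes 5 weekdays (Mon–Fri): 10 × 5 = 50.
Total: 50.
Holidays: December 9, 1952 (Tue); December 13, 1952 (Sat); February 6, 1953 (Fri).
2 of the 3 holidays fall on weekdays; the rest are weekends and were already excluded.
Business days: 50 − 2 = 48.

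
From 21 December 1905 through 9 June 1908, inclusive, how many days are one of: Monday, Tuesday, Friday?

21 December 1905 is a Thursday.
That's 902 days from start to end, counting both.
902 = 7 × 128 + 6, so there are 128 full weeks plus 6 extra days.
Each full week contributes 3 days from the set (Mon, Tue, Fri): 128 × 3 = 384.
The 6 extra days are Thursday, Friday, Saturday, Sunday, Monday, Tuesday — 3 of them qualify.
Total: 384 + 3 = 387.

387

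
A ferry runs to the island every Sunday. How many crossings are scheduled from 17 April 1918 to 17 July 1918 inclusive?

13 Sundays

17 April 1918 is a Wednesday.
That's 92 days from start to end, counting both.
92 = 7 × 13 + 1, so there are 13 full weeks plus 1 extra day.
Each full week contributes one Sunday: 13 so far.
The 1 extra day is Wednesday — none qualify.
Total: 13 + 0 = 13.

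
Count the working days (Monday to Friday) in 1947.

261

1947-01-01 is a Wednesday.
That's 365 days from start to end, counting both.
365 = 7 × 52 + 1, so there are 52 full weeks plus 1 extra day.
Each full week contributes 5 weekdays (Mon–Fri): 52 × 5 = 260.
The 1 extra day is Wed — 1 of them qualifies.
Total: 260 + 1 = 261.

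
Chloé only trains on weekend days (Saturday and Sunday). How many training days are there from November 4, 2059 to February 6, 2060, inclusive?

26

November 4, 2059 is a Tuesday.
The range spans 95 days (inclusive of both endpoints).
95 = 7 × 13 + 4, so there are 13 full weeks plus 4 extra days.
Each full week contributes 2 weekend days (Sat, Sun): 13 × 2 = 26.
The 4 extra days are Tue, Wed, Thu, Fri — none qualify.
Total: 26 + 0 = 26.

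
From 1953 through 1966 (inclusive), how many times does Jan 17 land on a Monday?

2

Day of week of January 17 in each year:
1953: Sat, 1954: Sun, 1955: Mon ✓, 1956: Tue, 1957: Thu, 1958: Fri, 1959: Sat, 1960: Sun, 1961: Tue, 1962: Wed, 1963: Thu, 1964: Fri, 1965: Sun, 1966: Mon ✓
Mondays: 1955, 1966.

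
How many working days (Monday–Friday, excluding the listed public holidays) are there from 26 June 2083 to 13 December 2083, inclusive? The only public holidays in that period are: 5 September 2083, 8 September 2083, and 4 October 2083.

119 working days

26 June 2083 is a Saturday.
From 26 June 2083 to 13 December 2083 is 171 days inclusive.
171 = 7 × 24 + 3, so there are 24 full weeks plus 3 extra days.
Each full week contributes 5 weekdays (Mon–Fri): 24 × 5 = 120.
The 3 extra days are Saturday, Sunday, Monday — 1 of them qualifies.
Total: 120 + 1 = 121.
Holidays: 5 September 2083 (Sun); 8 September 2083 (Wed); 4 October 2083 (Mon).
2 of the 3 holidays fall on weekdays; the rest are weekends and were already excluded.
Business days: 121 − 2 = 119.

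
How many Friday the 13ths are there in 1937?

1

The 13th falls on a Friday when the month's 13th has weekday Fri.
Jan 13 is Wed; Feb 13 is Sat; Mar 13 is Sat; Apr 13 is Tue; May 13 is Thu; Jun 13 is Sun; Jul 13 is Tue; Aug 13 is Fri ✓; Sep 13 is Mon; Oct 13 is Wed; Nov 13 is Sat; Dec 13 is Mon.
Friday the 13ths: Aug.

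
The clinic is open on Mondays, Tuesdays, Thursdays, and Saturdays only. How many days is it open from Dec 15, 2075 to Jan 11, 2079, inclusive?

642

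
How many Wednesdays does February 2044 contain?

4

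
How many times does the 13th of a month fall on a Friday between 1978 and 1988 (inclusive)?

20

Friday-the-13ths by year:
1978: Jan, Oct
1979: Apr, Jul
1980: Jun
1981: Feb, Mar, Nov
1982: Aug
1983: May
1984: Jan, Apr, Jul
1985: Sep, Dec
1986: Jun
1987: Feb, Mar, Nov
1988: May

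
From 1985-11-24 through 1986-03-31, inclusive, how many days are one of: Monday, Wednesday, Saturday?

55

1985-11-24 is a Sunday.
From 1985-11-24 to 1986-03-31 is 128 days inclusive.
128 = 7 × 18 + 2, so there are 18 full weeks plus 2 extra days.
Each full week contributes 3 days from the set (Mon, Wed, Sat): 18 × 3 = 54.
The 2 extra days are Sunday, Monday — 1 of them qualifies.
Total: 54 + 1 = 55.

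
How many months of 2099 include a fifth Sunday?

A month has five Sundays exactly when Sunday falls within its first (length − 28) days.
Jan: 31 days, starts Thu → 5 of Thu, Fri, Sat
Feb: 28 days, starts Sun → 5 of (none)
Mar: 31 days, starts Sun → 5 of Sun, Mon, Tue ✓
Apr: 30 days, starts Wed → 5 of Wed, Thu
May: 31 days, starts Fri → 5 of Fri, Sat, Sun ✓
Jun: 30 days, starts Mon → 5 of Mon, Tue
Jul: 31 days, starts Wed → 5 of Wed, Thu, Fri
Aug: 31 days, starts Sat → 5 of Sat, Sun, Mon ✓
Sep: 30 days, starts Tue → 5 of Tue, Wed
Oct: 31 days, starts Thu → 5 of Thu, Fri, Sat
Nov: 30 days, starts Sun → 5 of Sun, Mon ✓
Dec: 31 days, starts Tue → 5 of Tue, Wed, Thu
Months with five Sundays: Mar, May, Aug, Nov.

4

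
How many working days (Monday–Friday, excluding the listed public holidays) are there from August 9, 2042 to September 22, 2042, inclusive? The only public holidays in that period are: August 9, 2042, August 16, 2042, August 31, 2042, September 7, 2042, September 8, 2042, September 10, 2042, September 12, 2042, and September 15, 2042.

27

August 9, 2042 is a Saturday.
The range spans 45 days (inclusive of both endpoints).
45 = 7 × 6 + 3, so there are 6 full weeks plus 3 extra days.
Each full week contributes 5 weekdays (Mon–Fri): 6 × 5 = 30.
The 3 extra days are Saturday, Sunday, Monday — 1 of them qualifies.
Total: 30 + 1 = 31.
Holidays: August 9, 2042 (Sat); August 16, 2042 (Sat); August 31, 2042 (Sun); September 7, 2042 (Sun); September 8, 2042 (Mon); September 10, 2042 (Wed); September 12, 2042 (Fri); September 15, 2042 (Mon).
4 of the 8 holidays fall on weekdays; the rest are weekends and were already excluded.
Business days: 31 − 4 = 27.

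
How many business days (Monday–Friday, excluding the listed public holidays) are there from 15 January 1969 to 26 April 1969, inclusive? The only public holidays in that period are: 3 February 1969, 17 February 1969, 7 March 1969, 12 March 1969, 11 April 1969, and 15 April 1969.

15 January 1969 is a Wednesday.
That's 102 days from start to end, counting both.
102 = 7 × 14 + 4, so there are 14 full weeks plus 4 extra days.
Each full week contributes 5 weekdays (Mon–Fri): 14 × 5 = 70.
The 4 extra days are Wed, Thu, Fri, Sat — 3 of them qualify.
Total: 70 + 3 = 73.
Holidays: 3 February 1969 (Mon); 17 February 1969 (Mon); 7 March 1969 (Fri); 12 March 1969 (Wed); 11 April 1969 (Fri); 15 April 1969 (Tue).
All 6 holidays fall on weekdays, so subtract 6.
Business days: 73 − 6 = 67.

67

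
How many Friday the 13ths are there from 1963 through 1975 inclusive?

21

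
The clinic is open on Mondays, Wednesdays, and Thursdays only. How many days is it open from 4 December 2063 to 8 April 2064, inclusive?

4 December 2063 is a Tuesday.
The range spans 127 days (inclusive of both endpoints).
127 = 7 × 18 + 1, so there are 18 full weeks plus 1 extra day.
Each full week contributes 3 days from the set (Mon, Wed, Thu): 18 × 3 = 54.
The 1 extra day is Tuesday — none qualify.
Total: 54 + 0 = 54.

54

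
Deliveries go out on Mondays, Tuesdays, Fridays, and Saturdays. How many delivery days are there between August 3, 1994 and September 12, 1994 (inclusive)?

23

August 3, 1994 is a Wednesday.
The range spans 41 days (inclusive of both endpoints).
41 = 7 × 5 + 6, so there are 5 full weeks plus 6 extra days.
Each full week contributes 4 days from the set (Mon, Tue, Fri, Sat): 5 × 4 = 20.
The 6 extra days are Wednesday, Thursday, Friday, Saturday, Sunday, Monday — 3 of them qualify.
Total: 20 + 3 = 23.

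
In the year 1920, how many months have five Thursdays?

A month has five Thursdays exactly when Thursday falls within its first (length − 28) days.
Jan: 31 days, starts Thu → 5 of Thu, Fri, Sat ✓
Feb: 29 days, starts Sun → 5 of Sun
Mar: 31 days, starts Mon → 5 of Mon, Tue, Wed
Apr: 30 days, starts Thu → 5 of Thu, Fri ✓
May: 31 days, starts Sat → 5 of Sat, Sun, Mon
Jun: 30 days, starts Tue → 5 of Tue, Wed
Jul: 31 days, starts Thu → 5 of Thu, Fri, Sat ✓
Aug: 31 days, starts Sun → 5 of Sun, Mon, Tue
Sep: 30 days, starts Wed → 5 of Wed, Thu ✓
Oct: 31 days, starts Fri → 5 of Fri, Sat, Sun
Nov: 30 days, starts Mon → 5 of Mon, Tue
Dec: 31 days, starts Wed → 5 of Wed, Thu, Fri ✓
Months with five Thursdays: Jan, Apr, Jul, Sep, Dec.

5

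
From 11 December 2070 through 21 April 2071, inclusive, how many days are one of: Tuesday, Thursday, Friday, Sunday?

76

11 December 2070 is a Thursday.
That's 132 days from start to end, counting both.
132 = 7 × 18 + 6, so there are 18 full weeks plus 6 extra days.
Each full week contributes 4 days from the set (Tue, Thu, Fri, Sun): 18 × 4 = 72.
The 6 extra days are Thursday, Friday, Saturday, Sunday, Monday, Tuesday — 4 of them qualify.
Total: 72 + 4 = 76.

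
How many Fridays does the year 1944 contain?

52

January 1, 1944 is a Saturday.
The range spans 366 days (inclusive of both endpoints).
366 = 7 × 52 + 2, so there are 52 full weeks plus 2 extra days.
Each full week contributes one Friday: 52 so far.
The 2 extra days are Sat, Sun — none qualify.
Total: 52 + 0 = 52.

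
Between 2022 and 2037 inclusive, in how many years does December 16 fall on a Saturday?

3

Day of week of December 16 in each year:
2022: Fri, 2023: Sat ✓, 2024: Mon, 2025: Tue, 2026: Wed, 2027: Thu, 2028: Sat ✓, 2029: Sun, 2030: Mon, 2031: Tue, 2032: Thu, 2033: Fri, 2034: Sat ✓, 2035: Sun, 2036: Tue, 2037: Wed
Saturdays: 2023, 2028, 2034.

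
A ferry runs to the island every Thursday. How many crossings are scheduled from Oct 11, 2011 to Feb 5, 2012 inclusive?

17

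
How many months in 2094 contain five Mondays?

A month has five Mondays exactly when Monday falls within its first (length − 28) days.
Jan: 31 days, starts Fri → 5 of Fri, Sat, Sun
Feb: 28 days, starts Mon → 5 of (none)
Mar: 31 days, starts Mon → 5 of Mon, Tue, Wed ✓
Apr: 30 days, starts Thu → 5 of Thu, Fri
May: 31 days, starts Sat → 5 of Sat, Sun, Mon ✓
Jun: 30 days, starts Tue → 5 of Tue, Wed
Jul: 31 days, starts Thu → 5 of Thu, Fri, Sat
Aug: 31 days, starts Sun → 5 of Sun, Mon, Tue ✓
Sep: 30 days, starts Wed → 5 of Wed, Thu
Oct: 31 days, starts Fri → 5 of Fri, Sat, Sun
Nov: 30 days, starts Mon → 5 of Mon, Tue ✓
Dec: 31 days, starts Wed → 5 of Wed, Thu, Fri
Months with five Mondays: Mar, May, Aug, Nov.

4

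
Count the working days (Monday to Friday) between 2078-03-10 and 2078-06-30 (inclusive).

2078-03-10 is a Thursday.
The range spans 113 days (inclusive of both endpoints).
113 = 7 × 16 + 1, so there are 16 full weeks plus 1 extra day.
Each full week contributes 5 weekdays (Mon–Fri): 16 × 5 = 80.
The 1 extra day is Thursday — 1 of them qualifies.
Total: 80 + 1 = 81.

81 weekdays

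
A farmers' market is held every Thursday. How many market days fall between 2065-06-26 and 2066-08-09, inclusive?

2065-06-26 is a Friday.
The range spans 410 days (inclusive of both endpoints).
410 = 7 × 58 + 4, so there are 58 full weeks plus 4 extra days.
Each full week contributes one Thursday: 58 so far.
The 4 extra days are Friday, Saturday, Sunday, Monday — none qualify.
Total: 58 + 0 = 58.

58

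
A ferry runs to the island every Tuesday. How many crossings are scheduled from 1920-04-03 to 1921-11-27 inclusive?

1920-04-03 is a Saturday.
From 1920-04-03 to 1921-11-27 is 604 days inclusive.
604 = 7 × 86 + 2, so there are 86 full weeks plus 2 extra days.
Each full week contributes one Tuesday: 86 so far.
The 2 extra days are Saturday, Sunday — none qualify.
Total: 86 + 0 = 86.

86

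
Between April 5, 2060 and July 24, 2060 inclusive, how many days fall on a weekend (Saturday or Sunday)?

31

April 5, 2060 is a Monday.
The range spans 111 days (inclusive of both endpoints).
111 = 7 × 15 + 6, so there are 15 full weeks plus 6 extra days.
Each full week contributes 2 weekend days (Sat, Sun): 15 × 2 = 30.
The 6 extra days are Monday, Tuesday, Wednesday, Thursday, Friday, Saturday — 1 of them qualifies.
Total: 30 + 1 = 31.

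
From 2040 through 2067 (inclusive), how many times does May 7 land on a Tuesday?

4

Day of week of May 7 in each year:
2040: Mon, 2041: Tue ✓, 2042: Wed, 2043: Thu, 2044: Sat, 2045: Sun, 2046: Mon, 2047: Tue ✓, 2048: Thu, 2049: Fri, 2050: Sat, 2051: Sun, 2052: Tue ✓, 2053: Wed, 2054: Thu, 2055: Fri, 2056: Sun, 2057: Mon, 2058: Tue ✓, 2059: Wed, 2060: Fri, 2061: Sat, 2062: Sun, 2063: Mon, 2064: Wed, 2065: Thu, 2066: Fri, 2067: Sat
Tuesdays: 2041, 2047, 2052, 2058.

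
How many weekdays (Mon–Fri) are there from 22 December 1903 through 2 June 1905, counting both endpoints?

22 December 1903 is a Tuesday.
From 22 December 1903 to 2 June 1905 is 529 days inclusive.
529 = 7 × 75 + 4, so there are 75 full weeks plus 4 extra days.
Each full week contributes 5 weekdays (Mon–Fri): 75 × 5 = 375.
The 4 extra days are Tuesday, Wednesday, Thursday, Friday — 4 of them qualify.
Total: 375 + 4 = 379.

379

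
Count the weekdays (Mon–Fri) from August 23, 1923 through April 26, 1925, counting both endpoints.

August 23, 1923 is a Thursday.
That's 613 days from start to end, counting both.
613 = 7 × 87 + 4, so there are 87 full weeks plus 4 extra days.
Each full week contributes 5 weekdays (Mon–Fri): 87 × 5 = 435.
The 4 extra days are Thu, Fri, Sat, Sun — 2 of them qualify.
Total: 435 + 2 = 437.

437 weekdays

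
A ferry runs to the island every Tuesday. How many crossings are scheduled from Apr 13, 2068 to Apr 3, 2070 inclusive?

Apr 13, 2068 is a Friday.
That's 721 days from start to end, counting both.
721 = 7 × 103, so the span is exactly 103 full weeks.
Each full week contributes one Tuesday: 103 so far.

103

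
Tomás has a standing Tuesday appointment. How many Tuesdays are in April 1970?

1 April 1970 is a Wednesday.
That's 30 days from start to end, counting both.
30 = 7 × 4 + 2, so there are 4 full weeks plus 2 extra days.
Each full week contributes one Tuesday: 4 so far.
The 2 extra days are Wed, Thu — none qualify.
Total: 4 + 0 = 4.

4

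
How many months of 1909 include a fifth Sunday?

A month has five Sundays exactly when Sunday falls within its first (length − 28) days.
Jan: 31 days, starts Fri → 5 of Fri, Sat, Sun ✓
Feb: 28 days, starts Mon → 5 of (none)
Mar: 31 days, starts Mon → 5 of Mon, Tue, Wed
Apr: 30 days, starts Thu → 5 of Thu, Fri
May: 31 days, starts Sat → 5 of Sat, Sun, Mon ✓
Jun: 30 days, starts Tue → 5 of Tue, Wed
Jul: 31 days, starts Thu → 5 of Thu, Fri, Sat
Aug: 31 days, starts Sun → 5 of Sun, Mon, Tue ✓
Sep: 30 days, starts Wed → 5 of Wed, Thu
Oct: 31 days, starts Fri → 5 of Fri, Sat, Sun ✓
Nov: 30 days, starts Mon → 5 of Mon, Tue
Dec: 31 days, starts Wed → 5 of Wed, Thu, Fri
Months with five Sundays: Jan, May, Aug, Oct.

4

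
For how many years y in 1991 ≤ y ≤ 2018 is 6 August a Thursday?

4

Day of week of August 6 in each year:
1991: Tue, 1992: Thu ✓, 1993: Fri, 1994: Sat, 1995: Sun, 1996: Tue, 1997: Wed, 1998: Thu ✓, 1999: Fri, 2000: Sun, 2001: Mon, 2002: Tue, 2003: Wed, 2004: Fri, 2005: Sat, 2006: Sun, 2007: Mon, 2008: Wed, 2009: Thu ✓, 2010: Fri, 2011: Sat, 2012: Mon, 2013: Tue, 2014: Wed, 2015: Thu ✓, 2016: Sat, 2017: Sun, 2018: Mon
Thursdays: 1992, 1998, 2009, 2015.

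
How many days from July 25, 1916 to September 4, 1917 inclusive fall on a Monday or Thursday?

116

July 25, 1916 is a Tuesday.
From July 25, 1916 to September 4, 1917 is 407 days inclusive.
407 = 7 × 58 + 1, so there are 58 full weeks plus 1 extra day.
Each full week contributes 2 days from the set (Mon, Thu): 58 × 2 = 116.
The 1 extra day is Tuesday — none qualify.
Total: 116 + 0 = 116.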